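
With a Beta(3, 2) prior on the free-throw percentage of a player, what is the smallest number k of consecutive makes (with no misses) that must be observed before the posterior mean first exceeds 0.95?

k = 36

After k makes and 0 misses the posterior is Beta(3+k, 2), with mean (3+k)/(3+2+k).
Set (3+k)/(5+k) > 0.95 and solve: k > (0.95·5 − 3)/(1 − 0.95) = 35.000.
The smallest integer exceeding 35.000 is 36, and checking k=36: (39)/(41) = 0.9512 > 0.95.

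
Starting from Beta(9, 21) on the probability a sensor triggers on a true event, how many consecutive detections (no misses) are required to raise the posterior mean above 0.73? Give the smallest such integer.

k = 48

After k detections and 0 misses the posterior is Beta(9+k, 21), with mean (9+k)/(9+21+k).
Set (9+k)/(30+k) > 0.73 and solve: k > (0.73·30 − 9)/(1 − 0.73) = 47.778.
The smallest integer exceeding 47.778 is 48, and checking k=48: (57)/(78) = 0.7308 > 0.73.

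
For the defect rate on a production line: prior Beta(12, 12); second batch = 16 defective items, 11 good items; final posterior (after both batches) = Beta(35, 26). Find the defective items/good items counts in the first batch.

7 defective items and 3 good items

Because Beta–binomial updating is additive in the counts, the combined data contributed (α_post−α_prior, β_post−β_prior) successes and failures.
Total across both batches: 35−12=23 defective items, 26−12=14 good items.
Subtract the second batch: 23−16=7 defective items and 14−11=3 good items.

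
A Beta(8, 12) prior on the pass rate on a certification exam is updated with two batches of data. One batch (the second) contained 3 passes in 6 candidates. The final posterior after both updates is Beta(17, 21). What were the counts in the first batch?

6 passes and 6 failures

Sequential conjugate updates are equivalent to a single update on the pooled data, so total successes = posterior α − prior α and total failures = posterior β − prior β.
Total across both batches: 17−8=9 passes, 21−12=9 failures.
Subtract the second batch: 9−3=6 passes and 9−3=6 failures.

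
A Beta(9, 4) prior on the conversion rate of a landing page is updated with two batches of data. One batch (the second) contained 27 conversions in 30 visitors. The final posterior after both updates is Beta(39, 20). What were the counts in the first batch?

Because Beta–binomial updating is additive in the counts, the combined data contributed (α_post−α_prior, β_post−β_prior) successes and failures.
Total across both batches: 39−9=30 conversions, 20−4=16 bounces.
Subtract the second batch: 30−27=3 conversions and 16−3=13 bounces.

3 conversions and 13 bounces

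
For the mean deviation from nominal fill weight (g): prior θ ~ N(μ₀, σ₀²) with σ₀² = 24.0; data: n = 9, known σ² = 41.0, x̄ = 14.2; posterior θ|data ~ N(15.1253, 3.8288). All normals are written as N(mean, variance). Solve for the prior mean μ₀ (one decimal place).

With known observation variance, the Normal–Normal posterior has precision τ_n = τ₀ + n/σ² and mean μ_n = (τ₀μ₀ + (n/σ²)x̄)/τ_n.
Here τ₀ = 1/24.0 = 0.041667 and τ_data = 9/41.0 = 0.219512, so τ_n = 0.261179.
Rearranging for μ₀: μ₀ = (μ_n·τ_n − τ_data·x̄)/τ₀ = (15.1253·0.261179 − 0.219512·14.2) / 0.041667 = 0.833340/0.041667 ≈ 20.0.

μ₀ = 20.0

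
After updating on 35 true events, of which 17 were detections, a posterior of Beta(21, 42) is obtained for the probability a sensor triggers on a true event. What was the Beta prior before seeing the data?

Beta(4, 24)

A Beta(α, β) prior with s successes and f failures in binomial data gives a Beta(α+s, β+f) posterior.
So α = 21 − 17 = 4 and β = 42 − 18 = 24.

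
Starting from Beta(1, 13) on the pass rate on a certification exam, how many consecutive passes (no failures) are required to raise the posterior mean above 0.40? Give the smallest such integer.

After k passes and 0 failures the posterior is Beta(1+k, 13), with mean (1+k)/(1+13+k).
Set (1+k)/(14+k) > 0.40 and solve: k > (0.40·14 − 1)/(1 − 0.40) = 7.667.
The smallest integer exceeding 7.667 is 8, and checking k=8: (9)/(22) = 0.4091 > 0.40.

k = 8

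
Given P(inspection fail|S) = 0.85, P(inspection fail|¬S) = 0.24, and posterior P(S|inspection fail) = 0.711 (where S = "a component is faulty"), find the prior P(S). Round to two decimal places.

In odds form, posterior odds = prior odds × likelihood ratio, so prior odds = posterior odds ÷ LR.
Posterior odds = 0.711/(1−0.711) = 2.4602. LR = 0.85/0.24 = 3.5417.
Prior odds = 2.4602/3.5417 = 0.6946, so P(S) = 0.6946/(1+0.6946) ≈ 0.41.

P(S) = 0.41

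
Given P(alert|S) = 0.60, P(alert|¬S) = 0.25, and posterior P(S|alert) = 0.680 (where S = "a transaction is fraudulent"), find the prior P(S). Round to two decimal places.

Bayes' rule in odds form gives O(S|E) = O(S)·[P(E|S)/P(E|¬S)], hence O(S) = O(S|E)/LR.
Posterior odds = 0.680/(1−0.680) = 2.1250. LR = 0.60/0.25 = 2.4000.
Prior odds = 2.1250/2.4000 = 0.8854, so P(S) = 0.8854/(1+0.8854) ≈ 0.47.

P(S) = 0.47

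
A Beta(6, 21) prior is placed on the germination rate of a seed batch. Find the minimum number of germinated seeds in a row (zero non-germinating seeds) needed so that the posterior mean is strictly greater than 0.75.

k = 58

After k germinated seeds and 0 non-germinating seeds the posterior is Beta(6+k, 21), with mean (6+k)/(6+21+k).
Set (6+k)/(27+k) > 0.75 and solve: k > (0.75·27 − 6)/(1 − 0.75) = 57.000.
The smallest integer exceeding 57.000 is 58.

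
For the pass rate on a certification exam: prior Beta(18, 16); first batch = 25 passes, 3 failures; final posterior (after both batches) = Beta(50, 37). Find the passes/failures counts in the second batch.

Sequential conjugate updates are equivalent to a single update on the pooled data, so total successes = posterior α − prior α and total failures = posterior β − prior β.
Total across both batches: 50−18=32 passes, 37−16=21 failures.
Subtract the first batch: 32−25=7 passes and 21−3=18 failures.

7 passes and 18 failures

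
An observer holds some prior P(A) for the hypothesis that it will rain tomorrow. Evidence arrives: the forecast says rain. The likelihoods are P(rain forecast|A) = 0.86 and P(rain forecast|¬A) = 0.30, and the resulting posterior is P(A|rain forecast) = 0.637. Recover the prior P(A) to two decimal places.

In odds form, posterior odds = prior odds × likelihood ratio, so prior odds = posterior odds ÷ LR.
Posterior odds = 0.637/(1−0.637) = 1.7548. LR = 0.86/0.30 = 2.8667.
Prior odds = 1.7548/2.8667 = 0.6121, so P(A) = 0.6121/(1+0.6121) ≈ 0.38.

P(A) = 0.38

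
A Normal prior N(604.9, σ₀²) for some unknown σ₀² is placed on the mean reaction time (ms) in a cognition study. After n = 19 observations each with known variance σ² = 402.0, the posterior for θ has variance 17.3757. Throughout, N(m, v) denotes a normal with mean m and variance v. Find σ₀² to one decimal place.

σ₀² = 97.2

Posterior precision equals prior precision plus data precision: 1/σ_n² = 1/σ₀² + n/σ².
So 1/σ₀² = 1/17.3757 − 19/402.0 = 0.057552 − 0.047264 = 0.010288.
Hence σ₀² = 1/0.010288 ≈ 97.2.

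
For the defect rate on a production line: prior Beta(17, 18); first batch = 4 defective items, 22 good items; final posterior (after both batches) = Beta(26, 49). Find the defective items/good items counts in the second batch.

Because Beta–binomial updating is additive in the counts, the combined data contributed (α_post−α_prior, β_post−β_prior) successes and failures.
Total across both batches: 26−17=9 defective items, 49−18=31 good items.
Subtract the first batch: 9−4=5 defective items and 31−22=9 good items.

5 defective items and 9 good items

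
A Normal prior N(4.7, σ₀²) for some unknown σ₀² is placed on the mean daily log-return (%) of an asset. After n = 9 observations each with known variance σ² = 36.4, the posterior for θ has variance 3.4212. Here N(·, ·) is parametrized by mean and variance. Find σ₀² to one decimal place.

σ₀² = 22.2

Posterior precision equals prior precision plus data precision: 1/σ_n² = 1/σ₀² + n/σ².
So 1/σ₀² = 1/3.4212 − 9/36.4 = 0.292295 − 0.247253 = 0.045042.
Hence σ₀² = 1/0.045042 ≈ 22.2.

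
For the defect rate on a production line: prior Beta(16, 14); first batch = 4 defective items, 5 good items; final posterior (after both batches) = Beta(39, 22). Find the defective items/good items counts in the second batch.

Because Beta–binomial updating is additive in the counts, the combined data contributed (α_post−α_prior, β_post−β_prior) successes and failures.
Total across both batches: 39−16=23 defective items, 22−14=8 good items.
Subtract the first batch: 23−4=19 defective items and 8−5=3 good items.

19 defective items and 3 good items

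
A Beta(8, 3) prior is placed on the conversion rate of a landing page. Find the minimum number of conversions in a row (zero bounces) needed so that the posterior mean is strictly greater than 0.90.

k = 20

After k conversions and 0 bounces the posterior is Beta(8+k, 3), with mean (8+k)/(8+3+k).
Set (8+k)/(11+k) > 0.90 and solve: k > (0.90·11 − 8)/(1 − 0.90) = 19.000.
The smallest integer exceeding 19.000 is 20.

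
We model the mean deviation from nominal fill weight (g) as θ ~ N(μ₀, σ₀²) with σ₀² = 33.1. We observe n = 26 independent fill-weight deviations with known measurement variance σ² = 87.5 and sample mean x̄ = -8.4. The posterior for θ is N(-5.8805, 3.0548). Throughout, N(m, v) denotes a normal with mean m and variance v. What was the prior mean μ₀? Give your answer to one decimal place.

μ₀ = 18.9

The posterior mean is a precision-weighted average: μ_n = (τ₀μ₀ + τ_data·x̄)/(τ₀+τ_data), with τ₀=1/σ₀² and τ_data=n/σ².
Here τ₀ = 1/33.1 = 0.030211 and τ_data = 26/87.5 = 0.297143, so τ_n = 0.327354.
Rearranging for μ₀: μ₀ = (μ_n·τ_n − τ_data·x̄)/τ₀ = (-5.8805·0.327354 − 0.297143·-8.4) / 0.030211 = 0.570996/0.030211 ≈ 18.9.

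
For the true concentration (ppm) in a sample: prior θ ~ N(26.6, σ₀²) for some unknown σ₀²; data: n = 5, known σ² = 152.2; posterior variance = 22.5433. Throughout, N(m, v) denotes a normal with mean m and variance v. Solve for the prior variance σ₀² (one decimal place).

σ₀² = 86.9

Posterior precision equals prior precision plus data precision: 1/σ_n² = 1/σ₀² + n/σ².
So 1/σ₀² = 1/22.5433 − 5/152.2 = 0.044359 − 0.032852 = 0.011507.
Hence σ₀² = 1/0.011507 ≈ 86.9.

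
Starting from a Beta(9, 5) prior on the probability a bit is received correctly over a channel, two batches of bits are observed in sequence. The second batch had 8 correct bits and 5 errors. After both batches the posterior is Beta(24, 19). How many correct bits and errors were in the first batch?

Sequential conjugate updates are equivalent to a single update on the pooled data, so total successes = posterior α − prior α and total failures = posterior β − prior β.
Total across both batches: 24−9=15 correct bits, 19−5=14 errors.
Subtract the second batch: 15−8=7 correct bits and 14−5=9 errors.

7 correct bits and 9 errors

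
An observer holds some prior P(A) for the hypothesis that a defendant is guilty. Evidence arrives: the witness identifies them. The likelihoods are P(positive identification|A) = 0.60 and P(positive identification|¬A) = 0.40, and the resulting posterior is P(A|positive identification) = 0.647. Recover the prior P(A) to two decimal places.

P(A) = 0.55

In odds form, posterior odds = prior odds × likelihood ratio, so prior odds = posterior odds ÷ LR.
Posterior odds = 0.647/(1−0.647) = 1.8329. LR = 0.60/0.40 = 1.5000.
Prior odds = 1.8329/1.5000 = 1.2219, so P(A) = 1.2219/(1+1.2219) ≈ 0.55.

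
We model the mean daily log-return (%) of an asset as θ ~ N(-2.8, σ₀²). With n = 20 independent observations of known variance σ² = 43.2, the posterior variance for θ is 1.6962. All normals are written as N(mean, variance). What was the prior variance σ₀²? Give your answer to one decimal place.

σ₀² = 7.9

For the Normal–Normal model with known σ², precisions add: τ_n = τ₀ + n/σ².
So 1/σ₀² = 1/1.6962 − 20/43.2 = 0.589553 − 0.462963 = 0.126590.
Hence σ₀² = 1/0.126590 ≈ 7.9.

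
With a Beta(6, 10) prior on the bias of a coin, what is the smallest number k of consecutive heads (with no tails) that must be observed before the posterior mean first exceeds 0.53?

k = 6

After k heads and 0 tails the posterior is Beta(6+k, 10), with mean (6+k)/(6+10+k).
Set (6+k)/(16+k) > 0.53 and solve: k > (0.53·16 − 6)/(1 − 0.53) = 5.277.
The smallest integer exceeding 5.277 is 6, and checking k=6: (12)/(22) = 0.5455 > 0.53.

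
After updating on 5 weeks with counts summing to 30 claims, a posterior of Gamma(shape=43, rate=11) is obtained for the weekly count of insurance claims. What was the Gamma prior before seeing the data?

A Gamma(α, β) prior (rate parametrization) on a Poisson rate with n observations summing to S gives posterior Gamma(α+S, β+n).
So α = 43 − 30 = 13 and β = 11 − 5 = 6.

Gamma(shape=13, rate=6)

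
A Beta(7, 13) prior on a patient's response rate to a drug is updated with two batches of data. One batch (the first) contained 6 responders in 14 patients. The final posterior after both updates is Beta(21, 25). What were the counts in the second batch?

8 responders and 4 non-responders

Sequential conjugate updates are equivalent to a single update on the pooled data, so total successes = posterior α − prior α and total failures = posterior β − prior β.
Total across both batches: 21−7=14 responders, 25−13=12 non-responders.
Subtract the first batch: 14−6=8 responders and 12−8=4 non-responders.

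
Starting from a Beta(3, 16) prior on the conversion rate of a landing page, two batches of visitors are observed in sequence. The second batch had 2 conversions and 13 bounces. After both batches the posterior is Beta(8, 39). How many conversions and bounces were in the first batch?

Because Beta–binomial updating is additive in the counts, the combined data contributed (α_post−α_prior, β_post−β_prior) successes and failures.
Total across both batches: 8−3=5 conversions, 39−16=23 bounces.
Subtract the second batch: 5−2=3 conversions and 23−13=10 bounces.

3 conversions and 10 bounces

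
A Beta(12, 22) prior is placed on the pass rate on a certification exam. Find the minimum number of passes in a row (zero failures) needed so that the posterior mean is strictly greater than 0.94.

After k passes and 0 failures the posterior is Beta(12+k, 22), with mean (12+k)/(12+22+k).
Set (12+k)/(34+k) > 0.94 and solve: k > (0.94·34 − 12)/(1 − 0.94) = 332.667.
The smallest integer exceeding 332.667 is 333.

k = 333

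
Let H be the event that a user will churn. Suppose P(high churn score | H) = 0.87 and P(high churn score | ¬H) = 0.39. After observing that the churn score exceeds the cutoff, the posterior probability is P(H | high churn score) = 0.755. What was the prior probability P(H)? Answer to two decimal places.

In odds form, posterior odds = prior odds × likelihood ratio, so prior odds = posterior odds ÷ LR.
Posterior odds = 0.755/(1−0.755) = 3.0816. LR = 0.87/0.39 = 2.2308.
Prior odds = 3.0816/2.2308 = 1.3814, so P(H) = 1.3814/(1+1.3814) ≈ 0.58.

P(H) = 0.58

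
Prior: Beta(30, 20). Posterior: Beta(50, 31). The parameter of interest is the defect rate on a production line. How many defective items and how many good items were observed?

Beta is conjugate to the binomial likelihood: posterior = Beta(α+s, β+f).
Match parameters: s=50−30=20, f=31−20=11.

20 defective items and 11 good items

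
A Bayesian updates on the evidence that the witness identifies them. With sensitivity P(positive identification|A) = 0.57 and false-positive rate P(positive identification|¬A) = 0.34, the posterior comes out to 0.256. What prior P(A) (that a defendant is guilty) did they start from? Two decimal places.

P(A) = 0.17

Bayes' rule in odds form gives O(A|E) = O(A)·[P(E|A)/P(E|¬A)], hence O(A) = O(A|E)/LR.
Posterior odds = 0.256/(1−0.256) = 0.3441. LR = 0.57/0.34 = 1.6765.
Prior odds = 0.3441/1.6765 = 0.2052, so P(A) = 0.2052/(1+0.2052) ≈ 0.17.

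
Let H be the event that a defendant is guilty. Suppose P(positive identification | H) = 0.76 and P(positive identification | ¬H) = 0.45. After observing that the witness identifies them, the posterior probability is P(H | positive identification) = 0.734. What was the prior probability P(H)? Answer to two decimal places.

P(H) = 0.62

Bayes' rule in odds form gives O(H|E) = O(H)·[P(E|H)/P(E|¬H)], hence O(H) = O(H|E)/LR.
Posterior odds = 0.734/(1−0.734) = 2.7594. LR = 0.76/0.45 = 1.6889.
Prior odds = 2.7594/1.6889 = 1.6338, so P(H) = 1.6338/(1+1.6338) ≈ 0.62.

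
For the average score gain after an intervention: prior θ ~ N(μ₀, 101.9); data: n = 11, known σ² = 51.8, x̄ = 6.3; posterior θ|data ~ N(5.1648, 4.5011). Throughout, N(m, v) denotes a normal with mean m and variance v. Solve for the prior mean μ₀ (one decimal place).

With known observation variance, the Normal–Normal posterior has precision τ_n = τ₀ + n/σ² and mean μ_n = (τ₀μ₀ + (n/σ²)x̄)/τ_n.
Here τ₀ = 1/101.9 = 0.009814 and τ_data = 11/51.8 = 0.212355, so τ_n = 0.222169.
Rearranging for μ₀: μ₀ = (μ_n·τ_n − τ_data·x̄)/τ₀ = (5.1648·0.222169 − 0.212355·6.3) / 0.009814 = -0.190378/0.009814 ≈ -19.4.

μ₀ = -19.4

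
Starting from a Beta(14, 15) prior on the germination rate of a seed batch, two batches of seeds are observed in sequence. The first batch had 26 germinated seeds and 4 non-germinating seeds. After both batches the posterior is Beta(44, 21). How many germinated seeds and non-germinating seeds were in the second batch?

4 germinated seeds and 2 non-germinating seeds

Sequential conjugate updates are equivalent to a single update on the pooled data, so total successes = posterior α − prior α and total failures = posterior β − prior β.
Total across both batches: 44−14=30 germinated seeds, 21−15=6 non-germinating seeds.
Subtract the first batch: 30−26=4 germinated seeds and 6−4=2 non-germinating seeds.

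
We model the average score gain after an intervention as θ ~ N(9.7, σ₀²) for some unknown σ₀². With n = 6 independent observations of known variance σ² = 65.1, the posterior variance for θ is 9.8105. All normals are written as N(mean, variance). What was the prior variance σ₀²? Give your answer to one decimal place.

σ₀² = 102.4

For the Normal–Normal model with known σ², precisions add: τ_n = τ₀ + n/σ².
So 1/σ₀² = 1/9.8105 − 6/65.1 = 0.101932 − 0.092166 = 0.009766.
Hence σ₀² = 1/0.009766 ≈ 102.4.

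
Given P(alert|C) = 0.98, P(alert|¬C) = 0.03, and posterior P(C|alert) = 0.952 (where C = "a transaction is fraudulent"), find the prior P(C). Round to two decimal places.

P(C) = 0.38

In odds form, posterior odds = prior odds × likelihood ratio, so prior odds = posterior odds ÷ LR.
Posterior odds = 0.952/(1−0.952) = 19.8333. LR = 0.98/0.03 = 32.6667.
Prior odds = 19.8333/32.6667 = 0.6071, so P(C) = 0.6071/(1+0.6071) ≈ 0.38.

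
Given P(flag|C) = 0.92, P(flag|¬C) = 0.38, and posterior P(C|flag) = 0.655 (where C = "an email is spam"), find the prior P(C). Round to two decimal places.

In odds form, posterior odds = prior odds × likelihood ratio, so prior odds = posterior odds ÷ LR.
Posterior odds = 0.655/(1−0.655) = 1.8986. LR = 0.92/0.38 = 2.4211.
Prior odds = 1.8986/2.4211 = 0.7842, so P(C) = 0.7842/(1+0.7842) ≈ 0.44.

P(C) = 0.44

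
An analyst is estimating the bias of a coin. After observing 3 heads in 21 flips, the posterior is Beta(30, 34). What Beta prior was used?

Beta(27, 16)

Under Beta–binomial conjugacy the posterior parameters are (α+s, β+f).
Subtract the data counts: 30−3=27, 34−18=16.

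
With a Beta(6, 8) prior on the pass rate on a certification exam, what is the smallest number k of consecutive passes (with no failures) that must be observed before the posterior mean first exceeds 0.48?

After k passes and 0 failures the posterior is Beta(6+k, 8), with mean (6+k)/(6+8+k).
Set (6+k)/(14+k) > 0.48 and solve: k > (0.48·14 − 6)/(1 − 0.48) = 1.385.
The smallest integer exceeding 1.385 is 2.

k = 2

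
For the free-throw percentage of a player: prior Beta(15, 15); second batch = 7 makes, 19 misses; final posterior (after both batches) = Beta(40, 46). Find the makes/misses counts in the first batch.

Because Beta–binomial updating is additive in the counts, the combined data contributed (α_post−α_prior, β_post−β_prior) successes and failures.
Total across both batches: 40−15=25 makes, 46−15=31 misses.
Subtract the second batch: 25−7=18 makes and 31−19=12 misses.

18 makes and 12 misses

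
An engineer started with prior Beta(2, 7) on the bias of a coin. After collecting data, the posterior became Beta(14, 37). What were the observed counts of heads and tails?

Beta is conjugate to the binomial likelihood: posterior = Beta(a+s, b+f).
So s = 14 − 2 = 12 and f = 37 − 7 = 30.

12 heads and 30 tails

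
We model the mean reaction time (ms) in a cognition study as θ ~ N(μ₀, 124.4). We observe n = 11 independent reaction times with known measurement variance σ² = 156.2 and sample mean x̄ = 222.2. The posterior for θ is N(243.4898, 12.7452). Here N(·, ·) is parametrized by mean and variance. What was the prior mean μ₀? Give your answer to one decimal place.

With known observation variance, the Normal–Normal posterior has precision τ_n = τ₀ + n/σ² and mean μ_n = (τ₀μ₀ + (n/σ²)x̄)/τ_n.
Here τ₀ = 1/124.4 = 0.008039 and τ_data = 11/156.2 = 0.070423, so τ_n = 0.078462.
Rearranging for μ₀: μ₀ = (μ_n·τ_n − τ_data·x̄)/τ₀ = (243.4898·0.078462 − 0.070423·222.2) / 0.008039 = 3.456706/0.008039 ≈ 430.0.

μ₀ = 430.0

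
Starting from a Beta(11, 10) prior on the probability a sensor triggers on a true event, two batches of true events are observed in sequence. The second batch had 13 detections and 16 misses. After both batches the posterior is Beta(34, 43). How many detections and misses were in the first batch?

10 detections and 17 misses

Sequential conjugate updates are equivalent to a single update on the pooled data, so total successes = posterior α − prior α and total failures = posterior β − prior β.
Total across both batches: 34−11=23 detections, 43−10=33 misses.
Subtract the second batch: 23−13=10 detections and 33−16=17 misses.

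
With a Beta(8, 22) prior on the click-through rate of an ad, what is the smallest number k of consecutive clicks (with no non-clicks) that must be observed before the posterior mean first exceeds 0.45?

After k clicks and 0 non-clicks the posterior is Beta(8+k, 22), with mean (8+k)/(8+22+k).
Set (8+k)/(30+k) > 0.45 and solve: k > (0.45·30 − 8)/(1 − 0.45) = 10.000.
The smallest integer exceeding 10.000 is 11.

k = 11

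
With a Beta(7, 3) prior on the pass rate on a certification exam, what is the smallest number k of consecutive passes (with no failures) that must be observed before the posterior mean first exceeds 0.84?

After k passes and 0 failures the posterior is Beta(7+k, 3), with mean (7+k)/(7+3+k).
Set (7+k)/(10+k) > 0.84 and solve: k > (0.84·10 − 7)/(1 − 0.84) = 8.750.
The smallest integer exceeding 8.750 is 9, and checking k=9: (16)/(19) = 0.8421 > 0.84.

k = 9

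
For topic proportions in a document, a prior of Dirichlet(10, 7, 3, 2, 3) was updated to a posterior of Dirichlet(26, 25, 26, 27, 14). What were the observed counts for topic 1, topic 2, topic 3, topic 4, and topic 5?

For a Dirichlet(α) prior with multinomial counts c, the posterior is Dirichlet(α + c) componentwise.
Counts are posterior − prior componentwise: 26−10=16, 25−7=18, 26−3=23, 27−2=25, 14−3=11.

counts (16, 18, 23, 25, 11)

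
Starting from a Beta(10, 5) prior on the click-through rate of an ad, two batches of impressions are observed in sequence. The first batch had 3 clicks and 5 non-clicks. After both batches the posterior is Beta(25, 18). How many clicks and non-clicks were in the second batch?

Sequential conjugate updates are equivalent to a single update on the pooled data, so total successes = posterior α − prior α and total failures = posterior β − prior β.
Total across both batches: 25−10=15 clicks, 18−5=13 non-clicks.
Subtract the first batch: 15−3=12 clicks and 13−5=8 non-clicks.

12 clicks and 8 non-clicks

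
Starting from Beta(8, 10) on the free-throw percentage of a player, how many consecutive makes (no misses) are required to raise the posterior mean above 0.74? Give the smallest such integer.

After k makes and 0 misses the posterior is Beta(8+k, 10), with mean (8+k)/(8+10+k).
Set (8+k)/(18+k) > 0.74 and solve: k > (0.74·18 − 8)/(1 − 0.74) = 20.462.
The smallest integer exceeding 20.462 is 21, and checking k=21: (29)/(39) = 0.7436 > 0.74.

k = 21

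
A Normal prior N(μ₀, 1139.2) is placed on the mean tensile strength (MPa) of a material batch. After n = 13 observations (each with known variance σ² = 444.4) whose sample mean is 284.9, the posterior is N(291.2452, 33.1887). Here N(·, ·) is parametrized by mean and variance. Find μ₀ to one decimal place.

μ₀ = 502.7

With known observation variance, the Normal–Normal posterior has precision τ_n = τ₀ + n/σ² and mean μ_n = (τ₀μ₀ + (n/σ²)x̄)/τ_n.
Here τ₀ = 1/1139.2 = 0.000878 and τ_data = 13/444.4 = 0.029253, so τ_n = 0.030131.
Rearranging for μ₀: μ₀ = (μ_n·τ_n − τ_data·x̄)/τ₀ = (291.2452·0.030131 − 0.029253·284.9) / 0.000878 = 0.441329/0.000878 ≈ 502.7.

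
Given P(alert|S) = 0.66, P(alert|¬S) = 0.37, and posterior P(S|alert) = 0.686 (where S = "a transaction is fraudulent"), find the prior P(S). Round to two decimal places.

In odds form, posterior odds = prior odds × likelihood ratio, so prior odds = posterior odds ÷ LR.
Posterior odds = 0.686/(1−0.686) = 2.1847. LR = 0.66/0.37 = 1.7838.
Prior odds = 2.1847/1.7838 = 1.2247, so P(S) = 1.2247/(1+1.2247) ≈ 0.55.

P(S) = 0.55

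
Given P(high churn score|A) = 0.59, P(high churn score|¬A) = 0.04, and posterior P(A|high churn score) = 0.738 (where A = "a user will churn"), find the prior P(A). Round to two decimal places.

Bayes' rule in odds form gives O(A|E) = O(A)·[P(E|A)/P(E|¬A)], hence O(A) = O(A|E)/LR.
Posterior odds = 0.738/(1−0.738) = 2.8168. LR = 0.59/0.04 = 14.7500.
Prior odds = 2.8168/14.7500 = 0.1910, so P(A) = 0.1910/(1+0.1910) ≈ 0.16.

P(A) = 0.16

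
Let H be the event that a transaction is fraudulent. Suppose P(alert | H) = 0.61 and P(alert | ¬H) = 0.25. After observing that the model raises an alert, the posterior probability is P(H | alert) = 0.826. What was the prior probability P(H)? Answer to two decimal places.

P(H) = 0.66

Bayes' rule in odds form gives O(H|E) = O(H)·[P(E|H)/P(E|¬H)], hence O(H) = O(H|E)/LR.
Posterior odds = 0.826/(1−0.826) = 4.7471. LR = 0.61/0.25 = 2.4400.
Prior odds = 4.7471/2.4400 = 1.9455, so P(H) = 1.9455/(1+1.9455) ≈ 0.66.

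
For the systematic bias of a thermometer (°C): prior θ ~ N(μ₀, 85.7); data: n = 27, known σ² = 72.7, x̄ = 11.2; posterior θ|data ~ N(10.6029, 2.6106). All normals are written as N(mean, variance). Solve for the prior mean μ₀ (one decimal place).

μ₀ = -8.4

The posterior mean is a precision-weighted average: μ_n = (τ₀μ₀ + τ_data·x̄)/(τ₀+τ_data), with τ₀=1/σ₀² and τ_data=n/σ².
Here τ₀ = 1/85.7 = 0.011669 and τ_data = 27/72.7 = 0.371389, so τ_n = 0.383058.
Rearranging for μ₀: μ₀ = (μ_n·τ_n − τ_data·x̄)/τ₀ = (10.6029·0.383058 − 0.371389·11.2) / 0.011669 = -0.098031/0.011669 ≈ -8.4.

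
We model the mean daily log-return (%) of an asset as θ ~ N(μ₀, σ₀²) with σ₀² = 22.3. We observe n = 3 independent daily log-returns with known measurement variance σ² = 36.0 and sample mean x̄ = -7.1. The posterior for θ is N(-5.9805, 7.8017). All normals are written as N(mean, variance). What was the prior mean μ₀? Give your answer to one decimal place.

μ₀ = -3.9

With known observation variance, the Normal–Normal posterior has precision τ_n = τ₀ + n/σ² and mean μ_n = (τ₀μ₀ + (n/σ²)x̄)/τ_n.
Here τ₀ = 1/22.3 = 0.044843 and τ_data = 3/36.0 = 0.083333, so τ_n = 0.128176.
Rearranging for μ₀: μ₀ = (μ_n·τ_n − τ_data·x̄)/τ₀ = (-5.9805·0.128176 − 0.083333·-7.1) / 0.044843 = -0.174892/0.044843 ≈ -3.9.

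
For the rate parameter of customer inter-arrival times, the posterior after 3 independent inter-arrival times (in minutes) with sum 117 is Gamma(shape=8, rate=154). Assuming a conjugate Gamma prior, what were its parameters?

Gamma(shape=5, rate=37)

Gamma–exponential conjugacy: posterior shape = α + n, posterior rate = β + Σtᵢ.
So α = 8 − 3 = 5 and β = 154 − 117 = 37.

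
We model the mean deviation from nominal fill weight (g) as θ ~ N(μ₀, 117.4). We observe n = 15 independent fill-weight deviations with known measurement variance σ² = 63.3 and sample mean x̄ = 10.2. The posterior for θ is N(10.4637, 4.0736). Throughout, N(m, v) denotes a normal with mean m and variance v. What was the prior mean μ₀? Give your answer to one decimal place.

μ₀ = 17.8

With known observation variance, the Normal–Normal posterior has precision τ_n = τ₀ + n/σ² and mean μ_n = (τ₀μ₀ + (n/σ²)x̄)/τ_n.
Here τ₀ = 1/117.4 = 0.008518 and τ_data = 15/63.3 = 0.236967, so τ_n = 0.245485.
Rearranging for μ₀: μ₀ = (μ_n·τ_n − τ_data·x̄)/τ₀ = (10.4637·0.245485 − 0.236967·10.2) / 0.008518 = 0.151618/0.008518 ≈ 17.8.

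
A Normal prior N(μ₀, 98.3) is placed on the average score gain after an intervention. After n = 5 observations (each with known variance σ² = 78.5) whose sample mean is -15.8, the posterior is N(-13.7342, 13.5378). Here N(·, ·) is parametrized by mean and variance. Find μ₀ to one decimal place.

The posterior mean is a precision-weighted average: μ_n = (τ₀μ₀ + τ_data·x̄)/(τ₀+τ_data), with τ₀=1/σ₀² and τ_data=n/σ².
Here τ₀ = 1/98.3 = 0.010173 and τ_data = 5/78.5 = 0.063694, so τ_n = 0.073867.
Rearranging for μ₀: μ₀ = (μ_n·τ_n − τ_data·x̄)/τ₀ = (-13.7342·0.073867 − 0.063694·-15.8) / 0.010173 = -0.008139/0.010173 ≈ -0.8.

μ₀ = -0.8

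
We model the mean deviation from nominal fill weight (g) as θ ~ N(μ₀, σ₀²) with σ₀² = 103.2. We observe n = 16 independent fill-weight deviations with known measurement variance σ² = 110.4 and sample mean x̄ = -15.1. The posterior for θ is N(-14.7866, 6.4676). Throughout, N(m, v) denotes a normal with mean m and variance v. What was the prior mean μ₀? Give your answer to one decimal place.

The posterior mean is a precision-weighted average: μ_n = (τ₀μ₀ + τ_data·x̄)/(τ₀+τ_data), with τ₀=1/σ₀² and τ_data=n/σ².
Here τ₀ = 1/103.2 = 0.009690 and τ_data = 16/110.4 = 0.144928, so τ_n = 0.154618.
Rearranging for μ₀: μ₀ = (μ_n·τ_n − τ_data·x̄)/τ₀ = (-14.7866·0.154618 − 0.144928·-15.1) / 0.009690 = -0.097862/0.009690 ≈ -10.1.

μ₀ = -10.1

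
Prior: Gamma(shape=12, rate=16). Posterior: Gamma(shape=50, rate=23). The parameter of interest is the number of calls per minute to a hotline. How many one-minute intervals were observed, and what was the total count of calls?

n = 7 one-minute intervals with total 38 calls

A Gamma(α, β) prior (rate parametrization) on a Poisson rate with n observations summing to S gives posterior Gamma(α+S, β+n).
Matching: Σxᵢ = 50 − 12 = 38 and n = 23 − 16 = 7.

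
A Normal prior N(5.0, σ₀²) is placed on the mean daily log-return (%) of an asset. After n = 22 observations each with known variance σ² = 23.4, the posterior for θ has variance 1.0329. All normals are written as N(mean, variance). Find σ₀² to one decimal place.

Posterior precision equals prior precision plus data precision: 1/σ_n² = 1/σ₀² + n/σ².
So 1/σ₀² = 1/1.0329 − 22/23.4 = 0.968148 − 0.940171 = 0.027977.
Hence σ₀² = 1/0.027977 ≈ 35.7.

σ₀² = 35.7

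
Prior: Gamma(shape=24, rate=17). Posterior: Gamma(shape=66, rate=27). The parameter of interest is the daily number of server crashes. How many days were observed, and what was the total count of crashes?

A Gamma(α, β) prior (rate parametrization) on a Poisson rate with n observations summing to S gives posterior Gamma(α+S, β+n).
Matching: Σxᵢ = 66 − 24 = 42 and n = 27 − 17 = 10.

n = 10 days with total 42 crashes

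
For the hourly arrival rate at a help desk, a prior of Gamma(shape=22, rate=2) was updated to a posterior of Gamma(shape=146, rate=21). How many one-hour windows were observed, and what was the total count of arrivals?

n = 19 one-hour windows with total 124 arrivals

Gamma–Poisson conjugacy: posterior shape = α + Σxᵢ, posterior rate = β + n.
Matching: Σxᵢ = 146 − 22 = 124 and n = 21 − 2 = 19.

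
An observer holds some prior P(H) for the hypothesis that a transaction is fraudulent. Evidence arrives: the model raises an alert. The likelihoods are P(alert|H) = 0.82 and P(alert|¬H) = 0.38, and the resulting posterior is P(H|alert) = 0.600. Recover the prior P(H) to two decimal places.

Bayes' rule in odds form gives O(H|E) = O(H)·[P(E|H)/P(E|¬H)], hence O(H) = O(H|E)/LR.
Posterior odds = 0.600/(1−0.600) = 1.5000. LR = 0.82/0.38 = 2.1579.
Prior odds = 1.5000/2.1579 = 0.6951, so P(H) = 0.6951/(1+0.6951) ≈ 0.41.

P(H) = 0.41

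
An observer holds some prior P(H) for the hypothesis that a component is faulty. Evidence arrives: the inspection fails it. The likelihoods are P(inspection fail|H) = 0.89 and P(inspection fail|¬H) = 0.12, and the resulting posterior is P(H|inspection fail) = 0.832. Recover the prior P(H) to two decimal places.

P(H) = 0.40

Bayes' rule in odds form gives O(H|E) = O(H)·[P(E|H)/P(E|¬H)], hence O(H) = O(H|E)/LR.
Posterior odds = 0.832/(1−0.832) = 4.9524. LR = 0.89/0.12 = 7.4167.
Prior odds = 4.9524/7.4167 = 0.6677, so P(H) = 0.6677/(1+0.6677) ≈ 0.40.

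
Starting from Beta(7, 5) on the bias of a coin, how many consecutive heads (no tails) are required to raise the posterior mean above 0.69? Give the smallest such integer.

After k heads and 0 tails the posterior is Beta(7+k, 5), with mean (7+k)/(7+5+k).
Set (7+k)/(12+k) > 0.69 and solve: k > (0.69·12 − 7)/(1 − 0.69) = 4.129.
The smallest integer exceeding 4.129 is 5.

k = 5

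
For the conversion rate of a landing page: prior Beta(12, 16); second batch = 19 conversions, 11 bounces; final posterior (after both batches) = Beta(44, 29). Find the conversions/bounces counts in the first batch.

13 conversions and 2 bounces

Sequential conjugate updates are equivalent to a single update on the pooled data, so total successes = posterior α − prior α and total failures = posterior β − prior β.
Total across both batches: 44−12=32 conversions, 29−16=13 bounces.
Subtract the second batch: 32−19=13 conversions and 13−11=2 bounces.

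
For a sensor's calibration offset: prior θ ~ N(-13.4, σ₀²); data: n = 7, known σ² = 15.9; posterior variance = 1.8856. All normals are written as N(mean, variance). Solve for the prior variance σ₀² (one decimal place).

Posterior precision equals prior precision plus data precision: 1/σ_n² = 1/σ₀² + n/σ².
So 1/σ₀² = 1/1.8856 − 7/15.9 = 0.530335 − 0.440252 = 0.090083.
Hence σ₀² = 1/0.090083 ≈ 11.1.

σ₀² = 11.1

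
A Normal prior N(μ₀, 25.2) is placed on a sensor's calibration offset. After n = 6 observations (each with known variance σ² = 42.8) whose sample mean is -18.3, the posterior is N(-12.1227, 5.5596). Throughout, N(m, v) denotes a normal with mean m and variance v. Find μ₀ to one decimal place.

μ₀ = 9.7

With known observation variance, the Normal–Normal posterior has precision τ_n = τ₀ + n/σ² and mean μ_n = (τ₀μ₀ + (n/σ²)x̄)/τ_n.
Here τ₀ = 1/25.2 = 0.039683 and τ_data = 6/42.8 = 0.140187, so τ_n = 0.179870.
Rearranging for μ₀: μ₀ = (μ_n·τ_n − τ_data·x̄)/τ₀ = (-12.1227·0.179870 − 0.140187·-18.3) / 0.039683 = 0.384912/0.039683 ≈ 9.7.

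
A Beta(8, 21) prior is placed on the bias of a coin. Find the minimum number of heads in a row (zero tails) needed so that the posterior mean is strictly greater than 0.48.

k = 12

After k heads and 0 tails the posterior is Beta(8+k, 21), with mean (8+k)/(8+21+k).
Set (8+k)/(29+k) > 0.48 and solve: k > (0.48·29 − 8)/(1 − 0.48) = 11.385.
The smallest integer exceeding 11.385 is 12.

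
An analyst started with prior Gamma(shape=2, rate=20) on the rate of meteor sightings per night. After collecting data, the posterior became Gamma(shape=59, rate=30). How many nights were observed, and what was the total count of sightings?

Gamma–Poisson conjugacy: posterior shape = α + Σxᵢ, posterior rate = β + n.
Matching: Σxᵢ = 59 − 2 = 57 and n = 30 − 20 = 10.

n = 10 nights with total 57 sightings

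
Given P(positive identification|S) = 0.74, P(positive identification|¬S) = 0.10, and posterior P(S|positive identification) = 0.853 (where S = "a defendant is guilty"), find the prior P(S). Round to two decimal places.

In odds form, posterior odds = prior odds × likelihood ratio, so prior odds = posterior odds ÷ LR.
Posterior odds = 0.853/(1−0.853) = 5.8027. LR = 0.74/0.10 = 7.4000.
Prior odds = 5.8027/7.4000 = 0.7841, so P(S) = 0.7841/(1+0.7841) ≈ 0.44.

P(S) = 0.44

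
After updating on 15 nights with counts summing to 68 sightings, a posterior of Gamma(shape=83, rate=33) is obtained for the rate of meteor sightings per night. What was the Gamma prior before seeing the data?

A Gamma(α, β) prior (rate parametrization) on a Poisson rate with n observations summing to S gives posterior Gamma(α+S, β+n).
So α = 83 − 68 = 15 and β = 33 − 15 = 18.

Gamma(shape=15, rate=18)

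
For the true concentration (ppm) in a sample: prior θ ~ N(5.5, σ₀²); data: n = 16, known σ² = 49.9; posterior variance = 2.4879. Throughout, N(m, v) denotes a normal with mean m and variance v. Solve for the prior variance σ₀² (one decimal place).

σ₀² = 12.3

For the Normal–Normal model with known σ², precisions add: τ_n = τ₀ + n/σ².
So 1/σ₀² = 1/2.4879 − 16/49.9 = 0.401945 − 0.320641 = 0.081304.
Hence σ₀² = 1/0.081304 ≈ 12.3.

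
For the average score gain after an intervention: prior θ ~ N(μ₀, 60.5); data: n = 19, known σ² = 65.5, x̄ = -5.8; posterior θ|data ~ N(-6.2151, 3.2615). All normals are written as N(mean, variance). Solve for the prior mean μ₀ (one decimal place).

μ₀ = -13.5

With known observation variance, the Normal–Normal posterior has precision τ_n = τ₀ + n/σ² and mean μ_n = (τ₀μ₀ + (n/σ²)x̄)/τ_n.
Here τ₀ = 1/60.5 = 0.016529 and τ_data = 19/65.5 = 0.290076, so τ_n = 0.306605.
Rearranging for μ₀: μ₀ = (μ_n·τ_n − τ_data·x̄)/τ₀ = (-6.2151·0.306605 − 0.290076·-5.8) / 0.016529 = -0.223140/0.016529 ≈ -13.5.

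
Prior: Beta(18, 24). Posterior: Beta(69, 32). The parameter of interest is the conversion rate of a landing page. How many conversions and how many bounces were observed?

51 conversions and 8 bounces

Under Beta–binomial conjugacy the posterior parameters are (α+s, β+f).
So s = 69 − 18 = 51 and f = 32 − 24 = 8.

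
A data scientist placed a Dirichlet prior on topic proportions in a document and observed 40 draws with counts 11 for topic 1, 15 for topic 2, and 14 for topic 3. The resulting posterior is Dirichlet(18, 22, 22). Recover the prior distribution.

Dirichlet(7, 7, 8)

For a Dirichlet(α) prior with multinomial counts c, the posterior is Dirichlet(α + c) componentwise.
Subtract each count from the matching posterior parameter: 18−11=7, 22−15=7, 22−14=8.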